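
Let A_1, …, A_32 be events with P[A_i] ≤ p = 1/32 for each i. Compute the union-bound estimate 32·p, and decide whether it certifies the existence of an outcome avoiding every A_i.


Union bound: P[∪_{i=1}^{32} A_i] ≤ Σ_i P[A_i] ≤ 32·p = 32·(1/32) = 1.
Numerically: 1 ≈ 1.000000.
Is 1 < 1? NO.
Since the bound 1 is ≥ 1, the union bound is uninformative here; it does NOT by itself certify existence.

32·p = 1 ≈ 1.000000; existence NOT certified by the union bound.


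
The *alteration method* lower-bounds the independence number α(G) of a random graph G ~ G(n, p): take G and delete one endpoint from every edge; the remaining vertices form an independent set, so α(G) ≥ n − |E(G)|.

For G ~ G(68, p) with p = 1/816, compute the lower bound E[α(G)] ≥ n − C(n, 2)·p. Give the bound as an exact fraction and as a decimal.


E[|E(G)|] = C(68, 2)·p = 2278 · (1/816) = 67/24.
E[α(G)] ≥ n − E[|E(G)|] = 68 − 67/24 = 1565/24.
Numerically: ≈ 65.208333.
(This is only a lower bound; the true E[α(G)] may be larger.)

E[α(G)] ≥ 1565/24 ≈ 65.208333.


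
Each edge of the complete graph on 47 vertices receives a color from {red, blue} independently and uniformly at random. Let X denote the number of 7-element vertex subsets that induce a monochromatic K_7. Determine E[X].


Let X = Σ_S X_S over the C(47, 7) = 62891499 subsets S of size 7, where X_S = 1 if the K_7 on S is monochromatic.
For a fixed S, the K_7 on S has C(7, 2) = 21 edges. P[all 21 edges red] = (1/2)^21, and likewise for blue, so P[monochromatic] = 2·(1/2)^21 = 2^{1 − 21} = 1/1048576.
By linearity: E[X] = C(47, 7) · 2^{1 − 21} = 62891499 · 1/1048576 = 62891499/1048576.
Numerically: E[X] ≈ 59.978007.

E[X] = C(47,7)·2^(1−C(7,2)) = 62891499/1048576 ≈ 59.978007.


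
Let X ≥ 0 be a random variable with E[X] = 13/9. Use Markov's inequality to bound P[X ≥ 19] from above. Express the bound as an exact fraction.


μ = E[X] = 13/9, a = 19.
Markov: P[X ≥ 19] ≤ μ/a = (13/9)/19 = 13/171.
Numerically: ≈ 0.07602.
(Since a = 19 > μ = 1.44444, the bound 13/171 is < 1 and informative.)

P[X ≥ 19] ≤ 13/171 ≈ 0.07602.


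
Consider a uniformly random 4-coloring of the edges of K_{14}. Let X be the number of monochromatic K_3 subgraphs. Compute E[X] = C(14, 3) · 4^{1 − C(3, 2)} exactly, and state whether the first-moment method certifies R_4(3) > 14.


E[X] = C(14, 3) · 4^{1 − 3} = 364 · 4^{−2} = 364/16.
As a reduced fraction: E[X] = 91/4 ≈ 22.750.
Is E[X] < 1? NO.
Since E[X] ≥ 1, the first-moment bound is inconclusive at n = 14; it does NOT by itself certify R_4(3) > 14.

E[X] = 91/4 ≈ 22.750; E[X] ≥ 1; first-moment method inconclusive here.


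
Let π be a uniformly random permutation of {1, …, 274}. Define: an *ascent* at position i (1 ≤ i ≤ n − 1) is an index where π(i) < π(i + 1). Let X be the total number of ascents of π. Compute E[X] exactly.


Write X = Σ X_I over i = 1, …, 273, with X_I the indicator of one ascent.
There are 273 indicators.
For each fixed i, the pair (π(i), π(i+1)) is a uniformly random ordered pair of distinct values from {1, …, 274}; by symmetry P[π(i) < π(i+1)] = 1/2.
By linearity: E[X] = 273 · (1/2) = (274 − 1) · (1/2) = 273/2 ≈ 136.50000.

E[X] = 273/2 = 136.50000.


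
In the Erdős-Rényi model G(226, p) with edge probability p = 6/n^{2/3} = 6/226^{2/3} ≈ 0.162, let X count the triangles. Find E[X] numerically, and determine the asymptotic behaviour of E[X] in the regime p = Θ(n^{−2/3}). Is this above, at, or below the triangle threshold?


Number of potential triangles: C(226, 3) = 1898400.
Each occurs with probability p³ ≈ (0.162)³ ≈ 4.22899e-03.
By linearity: E[X] = C(226, 3)·p³ ≈ 1898400 · 4.22899e-03 ≈ 8028.319.
Since α = 2/3 < 1, p = c/n^{2/3} ≫ 1/n is above the triangle threshold p ~ 1/n. Asymptotically E[X] ~ (c³/6)·n^{3(1−α)} = (6³/6)·n^{1} → ∞; triangles are abundant w.h.p.

E[X] ≈ 8028.319; in regime p = Θ(1/n^{2/3}) E[X] diverges (above the triangle threshold p ~ 1/n).


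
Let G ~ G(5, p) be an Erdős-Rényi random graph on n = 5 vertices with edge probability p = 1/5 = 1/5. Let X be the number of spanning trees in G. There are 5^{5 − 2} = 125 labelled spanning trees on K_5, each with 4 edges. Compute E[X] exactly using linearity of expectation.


K_5 has 5^{5 − 2} = 125 labelled spanning trees.
For each such spanning tree H, let X_H = 1 if all 4 edges of H are present in G. Then P[X_H = 1] = p^{4} = (1/5)^{4} = 1/625.
Summing the indicators: E[X] = Σ_H E[X_H] = 125 · p^{4} = 125 · 1/625 = 1/5.
Numerically: E[X] ≈ 0.2.

E[X] = 125 · (1/5)^{4} = 1/5 ≈ 0.2.


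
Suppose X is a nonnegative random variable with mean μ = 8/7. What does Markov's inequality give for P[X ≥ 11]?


μ = E[X] = 8/7, a = 11.
Markov: P[X ≥ 11] ≤ μ/a = (8/7)/11 = 8/77.
Numerically: ≈ 0.103896.
(Since a = 11 > μ = 1.142857, the bound 8/77 is < 1 and informative.)

P[X ≥ 11] ≤ 8/77 ≈ 0.103896.


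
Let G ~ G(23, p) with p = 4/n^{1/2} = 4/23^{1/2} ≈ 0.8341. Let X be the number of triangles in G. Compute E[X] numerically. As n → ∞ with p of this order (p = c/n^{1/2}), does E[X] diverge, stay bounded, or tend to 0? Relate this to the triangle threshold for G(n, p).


Number of potential triangles: C(23, 3) = 1771.
Each occurs with probability p³ ≈ (0.8341)³ ≈ 5.802140e-01.
By linearity: E[X] = C(23, 3)·p³ ≈ 1771 · 5.802140e-01 ≈ 1027.5590.
Since α = 1/2 < 1, p = c/n^{1/2} ≫ 1/n is above the triangle threshold p ~ 1/n. Asymptotically E[X] ~ (c³/6)·n^{3(1−α)} = (4³/6)·n^{1.5} → ∞; triangles are abundant w.h.p.

E[X] ≈ 1027.5590; in regime p = Θ(1/n^{1/2}) E[X] diverges (above the triangle threshold p ~ 1/n).


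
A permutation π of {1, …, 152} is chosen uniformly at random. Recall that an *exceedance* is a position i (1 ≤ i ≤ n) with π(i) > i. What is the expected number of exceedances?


Write X = Σ_{i=1}^{152} X_i, where X_i = 1_{π(i) > i}.
For each fixed i, π(i) is uniform over {1, …, 152} (marginal of a uniform permutation), so P[π(i) > i] = (n − i)/n. Summing: Σ_{i=1}^{152} (n − i)/n = (0 + 1 + … + 151)/152 = 152(152 − 1)/(2·152) = (152 − 1)/2.
Hence E[X] = Σ_{i=1}^{152} (152 − i)/152 = 151/2 ≈ 75.50000.

E[X] = 151/2 = 75.50000.


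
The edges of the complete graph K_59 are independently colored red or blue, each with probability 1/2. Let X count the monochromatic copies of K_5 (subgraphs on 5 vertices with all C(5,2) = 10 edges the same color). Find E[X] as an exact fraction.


Let X = Σ_S X_S over the C(59, 5) = 5006386 subsets S of size 5, where X_S = 1 if the K_5 on S is monochromatic.
For a fixed S, the K_5 on S has C(5, 2) = 10 edges. P[all 10 edges red] = (1/2)^10, and likewise for blue, so P[monochromatic] = 2·(1/2)^10 = 2^{1 − 10} = 1/512.
By linearity of expectation: E[X] = C(59, 5) · 2^{1 − 10} = 5006386 · 1/512 = 2503193/256.
Numerically: E[X] ≈ 9778.09766.

E[X] = C(59,5)·2^(1−C(5,2)) = 2503193/256 ≈ 9778.09766.


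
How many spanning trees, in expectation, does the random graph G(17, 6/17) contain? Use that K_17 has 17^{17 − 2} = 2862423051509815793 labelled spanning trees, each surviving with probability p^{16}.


K_17 has 17^{17 − 2} = 2862423051509815793 labelled spanning trees.
For each such spanning tree H, let X_H = 1 if all 16 edges of H are present in G. Then P[X_H = 1] = p^{16} = (6/17)^{16} = 2821109907456/48661191875666868481.
Summing the indicators: E[X] = Σ_H E[X_H] = 2862423051509815793 · p^{16} = 2862423051509815793 · 2821109907456/48661191875666868481 = 2821109907456/17.
Numerically: E[X] ≈ 1.65948e+11.

E[X] = 2862423051509815793 · (6/17)^{16} = 2821109907456/17 ≈ 1.65948e+11.


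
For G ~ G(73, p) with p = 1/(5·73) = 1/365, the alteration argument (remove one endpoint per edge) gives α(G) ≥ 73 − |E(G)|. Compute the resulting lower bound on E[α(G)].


E[|E(G)|] = C(73, 2)·p = 2628 · (1/365) = 36/5.
E[α(G)] ≥ n − E[|E(G)|] = 73 − 36/5 = 329/5.
Numerically: ≈ 65.800.
(This is only a lower bound; the true E[α(G)] may be larger.)

E[α(G)] ≥ 329/5 ≈ 65.800.


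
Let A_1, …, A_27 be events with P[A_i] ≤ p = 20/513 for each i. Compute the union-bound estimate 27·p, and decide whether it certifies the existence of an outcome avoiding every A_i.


Union bound: P[∪_{i=1}^{27} A_i] ≤ Σ_i P[A_i] ≤ 27·p = 27·(20/513) = 20/19.
Numerically: 20/19 ≈ 1.0526.
Is 20/19 < 1? NO.
Since the bound 20/19 is ≥ 1, the union bound is uninformative here; it does NOT by itself certify existence.

27·p = 20/19 ≈ 1.0526; existence NOT certified by the union bound.


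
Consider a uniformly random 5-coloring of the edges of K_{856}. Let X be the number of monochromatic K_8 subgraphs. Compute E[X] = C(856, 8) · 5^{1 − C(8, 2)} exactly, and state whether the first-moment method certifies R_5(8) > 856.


E[X] = C(856, 8) · 5^{1 − 28} = 6918660634157180775 · 5^{−27} = 6918660634157180775/7450580596923828125.
As a reduced fraction: E[X] = 276746425366287231/298023223876953125 ≈ 0.9286069.
Is E[X] < 1? YES.
Since E[X] < 1, there exists a 5-coloring of K_{856} with no monochromatic K_8; hence R_5(8) > 856.

E[X] = 276746425366287231/298023223876953125 ≈ 0.9286069; E[X] < 1, so R_5(8) > 856.


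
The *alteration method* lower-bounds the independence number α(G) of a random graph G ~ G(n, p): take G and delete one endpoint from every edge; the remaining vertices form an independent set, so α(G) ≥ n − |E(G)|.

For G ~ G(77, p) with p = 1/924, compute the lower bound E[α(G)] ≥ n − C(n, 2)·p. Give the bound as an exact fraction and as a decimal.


E[|E(G)|] = C(77, 2)·p = 2926 · (1/924) = 19/6.
E[α(G)] ≥ n − E[|E(G)|] = 77 − 19/6 = 443/6.
Numerically: ≈ 73.833333.
(This is only a lower bound; the true E[α(G)] may be larger.)

E[α(G)] ≥ 443/6 ≈ 73.833333.


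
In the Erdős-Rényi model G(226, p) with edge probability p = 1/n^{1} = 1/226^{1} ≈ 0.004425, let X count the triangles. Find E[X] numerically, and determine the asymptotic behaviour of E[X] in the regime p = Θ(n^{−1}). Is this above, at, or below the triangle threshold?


Number of potential triangles: C(226, 3) = 1898400.
Each occurs with probability p³ ≈ (0.004425)³ ≈ 8.663127e-08.
By linearity: E[X] = C(226, 3)·p³ ≈ 1898400 · 8.663127e-08 ≈ 0.1645.
Here α = 1, so p = 1/n is exactly at the triangle threshold p ~ 1/n. Asymptotically E[X] → c³/6 = 1³/6 = 1/6 ≈ 0.1667, a bounded constant. In this regime the triangle count is asymptotically Poisson(c³/6).

E[X] ≈ 0.1645; in regime p = Θ(1/n^{1}) E[X] stays bounded (at the triangle threshold p ~ 1/n).


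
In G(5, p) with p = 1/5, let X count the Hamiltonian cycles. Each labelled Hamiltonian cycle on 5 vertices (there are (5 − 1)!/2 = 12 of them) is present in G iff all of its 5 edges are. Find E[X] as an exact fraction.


K_5 has (5 − 1)!/2 = 12 labelled Hamiltonian cycles.
For each such Hamiltonian cycle H, let X_H = 1 if all 5 edges of H are present in G. Then P[X_H = 1] = p^{5} = (1/5)^{5} = 1/3125.
By linearity: E[X] = Σ_H E[X_H] = 12 · p^{5} = 12 · 1/3125 = 12/3125.
Numerically: E[X] ≈ 0.00384.

E[X] = 12 · (1/5)^{5} = 12/3125 ≈ 0.00384.


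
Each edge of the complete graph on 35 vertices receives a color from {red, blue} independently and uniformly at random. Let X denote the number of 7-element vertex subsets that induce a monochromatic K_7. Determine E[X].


Let X = Σ_S X_S over the C(35, 7) = 6724520 subsets S of size 7, where X_S = 1 if the K_7 on S is monochromatic.
For a fixed S, the K_7 on S has C(7, 2) = 21 edges. P[all 21 edges red] = (1/2)^21, and likewise for blue, so P[monochromatic] = 2·(1/2)^21 = 2^{1 − 21} = 1/1048576.
By linearity: E[X] = C(35, 7) · 2^{1 − 21} = 6724520 · 1/1048576 = 840565/131072.
Numerically: E[X] ≈ 6.413.

E[X] = C(35,7)·2^(1−C(7,2)) = 840565/131072 ≈ 6.413.


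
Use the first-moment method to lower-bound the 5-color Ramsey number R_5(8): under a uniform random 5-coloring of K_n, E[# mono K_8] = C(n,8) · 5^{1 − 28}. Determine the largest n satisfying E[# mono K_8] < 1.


We need C(n, 8) · 5^{1 − 28} < 1, i.e. C(n, 8) < 5^{28 − 1} = 7450580596923828125.
Check values of n near the boundary:
  n = 858: C(858, 8) = 7049584530256467771; 7049584530256467771 < 7450580596923828125? YES
  n = 859: C(859, 8) = 7115855595170747139; 7115855595170747139 < 7450580596923828125? YES
  n = 860: C(860, 8) = 7182671140665308145; 7182671140665308145 < 7450580596923828125? YES
  n = 861: C(861, 8) = 7250034996615275865; 7250034996615275865 < 7450580596923828125? YES
  n = 862: C(862, 8) = 7317951015318931845; 7317951015318931845 < 7450580596923828125? YES
  n = 863: C(863, 8) = 7386423071602617757; 7386423071602617757 < 7450580596923828125? YES
  n = 864: C(864, 8) = 7455455062926006708; 7455455062926006708 < 7450580596923828125? NO
  n = 865: C(865, 8) = 7525050909487743060; 7525050909487743060 < 7450580596923828125? NO
The largest n with C(n, 8) < 7450580596923828125 is n = 863 (where E[X] = 7386423071602617757/7450580596923828125 ≈ 0.9914). Hence R_5(8) > 863, i.e. R_5(8) ≥ 864.

Largest n = 863; hence R_5(8) > 863.


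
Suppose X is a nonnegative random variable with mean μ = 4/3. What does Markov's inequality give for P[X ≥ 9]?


μ = E[X] = 4/3, a = 9.
Markov: P[X ≥ 9] ≤ μ/a = (4/3)/9 = 4/27.
Numerically: ≈ 0.148.
(Since a = 9 > μ = 1.333, the bound 4/27 is < 1 and informative.)

P[X ≥ 9] ≤ 4/27 ≈ 0.148.


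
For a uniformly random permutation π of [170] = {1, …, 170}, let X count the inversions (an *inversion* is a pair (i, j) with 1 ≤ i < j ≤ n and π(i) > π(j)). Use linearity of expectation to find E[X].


Write X = Σ X_I over the C(170, 2) = 14365 pairs i < j, with X_I the indicator of one inversion.
There are 14365 indicators.
For each fixed pair i < j, the values π(i) and π(j) are two distinct elements of {1, …, 170} in uniformly random order; by symmetry P[π(i) > π(j)] = 1/2.
By linearity: E[X] = 14365 · (1/2) = C(170, 2) · (1/2) = 14365/2 = 14365/2 ≈ 7182.500000.

E[X] = 14365/2 = 7182.500000.


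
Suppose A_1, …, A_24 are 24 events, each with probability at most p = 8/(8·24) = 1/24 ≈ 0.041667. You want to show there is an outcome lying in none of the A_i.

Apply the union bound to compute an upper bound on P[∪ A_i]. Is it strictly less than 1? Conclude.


Union bound: P[∪_{i=1}^{24} A_i] ≤ Σ_i P[A_i] ≤ 24·p = 24·(1/24) = 1.
Numerically: 1 ≈ 1.000000.
Is 1 < 1? NO.
Since the bound 1 is ≥ 1, the union bound is uninformative here; it does NOT by itself certify existence.

24·p = 1 ≈ 1.000000; existence NOT certified by the union bound.


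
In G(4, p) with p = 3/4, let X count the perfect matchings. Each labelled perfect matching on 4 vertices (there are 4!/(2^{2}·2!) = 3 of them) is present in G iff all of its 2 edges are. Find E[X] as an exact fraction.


K_4 has 4!/(2^{2}·2!) = 3 labelled perfect matchings.
For each such perfect matching H, let X_H = 1 if all 2 edges of H are present in G. Then P[X_H = 1] = p^{2} = (3/4)^{2} = 9/16.
By linearity of expectation: E[X] = Σ_H E[X_H] = 3 · p^{2} = 3 · 9/16 = 27/16.
Numerically: E[X] ≈ 1.688.

E[X] = 3 · (3/4)^{2} = 27/16 ≈ 1.688.


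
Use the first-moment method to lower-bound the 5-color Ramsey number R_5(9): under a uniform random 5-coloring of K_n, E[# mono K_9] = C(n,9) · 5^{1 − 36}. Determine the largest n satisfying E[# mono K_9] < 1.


We need C(n, 9) · 5^{1 − 36} < 1, i.e. C(n, 9) < 5^{36 − 1} = 2910383045673370361328125.
Check values of n near the boundary:
  n = 2165: C(2165, 9) = 2832220612024886803272630; 2832220612024886803272630 < 2910383045673370361328125? YES
  n = 2166: C(2166, 9) = 2844037944203015677277940; 2844037944203015677277940 < 2910383045673370361328125? YES
  n = 2167: C(2167, 9) = 2855899084841489792706810; 2855899084841489792706810 < 2910383045673370361328125? YES
  n = 2168: C(2168, 9) = 2867804175977929537095120; 2867804175977929537095120 < 2910383045673370361328125? YES
  n = 2169: C(2169, 9) = 2879753360044504243499683; 2879753360044504243499683 < 2910383045673370361328125? YES
  n = 2170: C(2170, 9) = 2891746779868845075610510; 2891746779868845075610510 < 2910383045673370361328125? YES
  n = 2171: C(2171, 9) = 2903784578674959601827205; 2903784578674959601827205 < 2910383045673370361328125? YES
  n = 2172: C(2172, 9) = 2915866900084148060642020; 2915866900084148060642020 < 2910383045673370361328125? NO
  n = 2173: C(2173, 9) = 2927993888115921319674265; 2927993888115921319674265 < 2910383045673370361328125? NO
The largest n with C(n, 9) < 2910383045673370361328125 is n = 2171 (where E[X] = 580756915734991920365441/582076609134674072265625 ≈ 0.9977328). Hence R_5(9) > 2171, i.e. R_5(9) ≥ 2172.

Largest n = 2171; hence R_5(9) > 2171.


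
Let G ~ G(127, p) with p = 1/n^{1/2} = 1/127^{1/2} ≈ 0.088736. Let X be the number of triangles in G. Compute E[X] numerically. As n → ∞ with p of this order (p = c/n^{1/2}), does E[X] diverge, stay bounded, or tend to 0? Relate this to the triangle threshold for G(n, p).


Number of potential triangles: C(127, 3) = 333375.
Each occurs with probability p³ ≈ (0.088736)³ ≈ 6.9870591e-04.
By linearity: E[X] = C(127, 3)·p³ ≈ 333375 · 6.9870591e-04 ≈ 232.93108.
Since α = 1/2 < 1, p = c/n^{1/2} ≫ 1/n is above the triangle threshold p ~ 1/n. Asymptotically E[X] ~ (c³/6)·n^{3(1−α)} = (1³/6)·n^{1.5} → ∞; triangles are abundant w.h.p.

E[X] ≈ 232.93108; in regime p = Θ(1/n^{1/2}) E[X] diverges (above the triangle threshold p ~ 1/n).


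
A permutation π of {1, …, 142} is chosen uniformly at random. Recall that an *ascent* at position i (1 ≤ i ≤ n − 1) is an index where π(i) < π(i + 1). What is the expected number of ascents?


Write X = Σ X_I over i = 1, …, 141, with X_I the indicator of one ascent.
There are 141 indicators.
For each fixed i, the pair (π(i), π(i+1)) is a uniformly random ordered pair of distinct values from {1, …, 142}; by symmetry P[π(i) < π(i+1)] = 1/2.
By linearity: E[X] = 141 · (1/2) = (142 − 1) · (1/2) = 141/2 ≈ 70.50000.

E[X] = 141/2 = 70.50000.


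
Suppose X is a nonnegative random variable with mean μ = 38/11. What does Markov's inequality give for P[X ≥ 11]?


μ = E[X] = 38/11, a = 11.
Markov: P[X ≥ 11] ≤ μ/a = (38/11)/11 = 38/121.
Numerically: ≈ 0.314050.
(Since a = 11 > μ = 3.454545, the bound 38/121 is < 1 and informative.)

P[X ≥ 11] ≤ 38/121 ≈ 0.314050.


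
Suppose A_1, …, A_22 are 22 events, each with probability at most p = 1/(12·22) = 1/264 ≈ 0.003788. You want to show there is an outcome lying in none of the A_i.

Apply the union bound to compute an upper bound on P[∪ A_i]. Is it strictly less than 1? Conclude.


Union bound: P[∪_{i=1}^{22} A_i] ≤ Σ_i P[A_i] ≤ 22·p = 22·(1/264) = 1/12.
Numerically: 1/12 ≈ 0.083333.
Is 1/12 < 1? YES.
Since P[∪ A_i] ≤ 1/12 < 1, the complement has P[∩ A_i^c] ≥ 1 − 1/12 = 11/12 > 0, so some outcome avoids every A_i.

22·p = 1/12 ≈ 0.083333; existence CERTIFIED by the union bound.


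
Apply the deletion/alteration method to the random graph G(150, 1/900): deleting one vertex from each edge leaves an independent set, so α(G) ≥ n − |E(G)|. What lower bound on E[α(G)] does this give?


E[|E(G)|] = C(150, 2)·p = 11175 · (1/900) = 149/12.
E[α(G)] ≥ n − E[|E(G)|] = 150 − 149/12 = 1651/12.
Numerically: ≈ 137.583.
(This is only a lower bound; the true E[α(G)] may be larger.)

E[α(G)] ≥ 1651/12 ≈ 137.583.


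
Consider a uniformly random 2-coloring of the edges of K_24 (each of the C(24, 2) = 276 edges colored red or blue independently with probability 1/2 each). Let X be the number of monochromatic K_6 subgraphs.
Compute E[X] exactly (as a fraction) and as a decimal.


Let X = Σ_S X_S over the C(24, 6) = 134596 subsets S of size 6, where X_S = 1 if the K_6 on S is monochromatic.
For a fixed S, the K_6 on S has C(6, 2) = 15 edges. P[all 15 edges red] = (1/2)^15, and likewise for blue, so P[monochromatic] = 2·(1/2)^15 = 2^{1 − 15} = 1/16384.
By linearity of expectation: E[X] = C(24, 6) · 2^{1 − 15} = 134596 · 1/16384 = 33649/4096.
Numerically: E[X] ≈ 8.21509.

E[X] = C(24,6)·2^(1−C(6,2)) = 33649/4096 ≈ 8.21509.


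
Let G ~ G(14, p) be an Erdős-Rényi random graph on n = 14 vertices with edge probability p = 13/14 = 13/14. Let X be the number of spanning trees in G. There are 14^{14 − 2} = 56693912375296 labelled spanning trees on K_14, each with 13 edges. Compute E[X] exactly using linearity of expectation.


K_14 has 14^{14 − 2} = 56693912375296 labelled spanning trees.
For each such spanning tree H, let X_H = 1 if all 13 edges of H are present in G. Then P[X_H = 1] = p^{13} = (13/14)^{13} = 302875106592253/793714773254144.
By linearity: E[X] = Σ_H E[X_H] = 56693912375296 · p^{13} = 56693912375296 · 302875106592253/793714773254144 = 302875106592253/14.
Numerically: E[X] ≈ 2.16339e+13.

E[X] = 56693912375296 · (13/14)^{13} = 302875106592253/14 ≈ 2.16339e+13.


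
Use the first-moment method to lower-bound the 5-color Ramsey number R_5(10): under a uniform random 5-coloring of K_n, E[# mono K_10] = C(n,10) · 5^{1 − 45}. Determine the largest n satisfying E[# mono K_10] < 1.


We need C(n, 10) · 5^{1 − 45} < 1, i.e. C(n, 10) < 5^{45 − 1} = 5684341886080801486968994140625.
Check values of n near the boundary:
  n = 5386: C(5386, 10) = 5613966214234562222231428510561; 5613966214234562222231428510561 < 5684341886080801486968994140625? YES
  n = 5387: C(5387, 10) = 5624406917627224603154306376491; 5624406917627224603154306376491 < 5684341886080801486968994140625? YES
  n = 5388: C(5388, 10) = 5634865093375880654852250419586; 5634865093375880654852250419586 < 5684341886080801486968994140625? YES
  n = 5389: C(5389, 10) = 5645340767466558997768874792926; 5645340767466558997768874792926 < 5684341886080801486968994140625? YES
  n = 5390: C(5390, 10) = 5655833965919099070255434039753; 5655833965919099070255434039753 < 5684341886080801486968994140625? YES
  n = 5391: C(5391, 10) = 5666344714787188828795213697883; 5666344714787188828795213697883 < 5684341886080801486968994140625? YES
  n = 5392: C(5392, 10) = 5676873040158402483252283957448; 5676873040158402483252283957448 < 5684341886080801486968994140625? YES
  n = 5393: C(5393, 10) = 5687418968154238267170642278008; 5687418968154238267170642278008 < 5684341886080801486968994140625? NO
The largest n with C(n, 10) < 5684341886080801486968994140625 is n = 5392 (where E[X] = 5676873040158402483252283957448/5684341886080801486968994140625 ≈ 0.999). Hence R_5(10) > 5392, i.e. R_5(10) ≥ 5393.

Largest n = 5392; hence R_5(10) > 5392.


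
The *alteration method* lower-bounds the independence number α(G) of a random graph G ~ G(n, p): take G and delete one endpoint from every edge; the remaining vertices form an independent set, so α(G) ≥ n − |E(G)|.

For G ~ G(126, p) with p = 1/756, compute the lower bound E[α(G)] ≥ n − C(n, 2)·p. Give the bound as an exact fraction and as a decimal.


E[|E(G)|] = C(126, 2)·p = 7875 · (1/756) = 125/12.
E[α(G)] ≥ n − E[|E(G)|] = 126 − 125/12 = 1387/12.
Numerically: ≈ 115.583.
(This is only a lower bound; the true E[α(G)] may be larger.)

E[α(G)] ≥ 1387/12 ≈ 115.583.


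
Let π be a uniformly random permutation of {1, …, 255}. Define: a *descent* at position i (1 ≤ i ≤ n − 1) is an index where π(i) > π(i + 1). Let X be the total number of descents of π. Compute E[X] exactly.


Write X = Σ X_I over i = 1, …, 254, with X_I the indicator of one descent.
There are 254 indicators.
For each fixed i, the pair (π(i), π(i+1)) is a uniformly random ordered pair of distinct values from {1, …, 255}; by symmetry P[π(i) > π(i+1)] = 1/2.
By linearity: E[X] = 254 · (1/2) = (255 − 1) · (1/2) = 127 ≈ 127.000000.

E[X] = 127 = 127.000000.


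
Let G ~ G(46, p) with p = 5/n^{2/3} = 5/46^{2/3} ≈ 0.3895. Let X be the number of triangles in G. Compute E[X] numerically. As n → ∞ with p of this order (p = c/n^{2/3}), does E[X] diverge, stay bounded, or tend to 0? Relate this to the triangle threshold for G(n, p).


Number of potential triangles: C(46, 3) = 15180.
Each occurs with probability p³ ≈ (0.3895)³ ≈ 5.907372e-02.
By linearity: E[X] = C(46, 3)·p³ ≈ 15180 · 5.907372e-02 ≈ 896.7391.
Since α = 2/3 < 1, p = c/n^{2/3} ≫ 1/n is above the triangle threshold p ~ 1/n. Asymptotically E[X] ~ (c³/6)·n^{3(1−α)} = (5³/6)·n^{1} → ∞; triangles are abundant w.h.p.

E[X] ≈ 896.7391; in regime p = Θ(1/n^{2/3}) E[X] diverges (above the triangle threshold p ~ 1/n).


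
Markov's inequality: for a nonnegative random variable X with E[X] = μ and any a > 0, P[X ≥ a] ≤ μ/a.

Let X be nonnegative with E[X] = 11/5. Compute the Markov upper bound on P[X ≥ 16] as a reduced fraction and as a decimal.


μ = E[X] = 11/5, a = 16.
Markov: P[X ≥ 16] ≤ μ/a = (11/5)/16 = 11/80.
Numerically: ≈ 0.137500.
(Since a = 16 > μ = 2.200000, the bound 11/80 is < 1 and informative.)

P[X ≥ 16] ≤ 11/80 ≈ 0.137500.


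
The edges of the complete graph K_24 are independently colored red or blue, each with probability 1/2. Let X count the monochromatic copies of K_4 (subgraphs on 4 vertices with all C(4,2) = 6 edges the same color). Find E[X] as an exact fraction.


Let X = Σ_S X_S over the C(24, 4) = 10626 subsets S of size 4, where X_S = 1 if the K_4 on S is monochromatic.
For a fixed S, the K_4 on S has C(4, 2) = 6 edges. P[all 6 edges red] = (1/2)^6, and likewise for blue, so P[monochromatic] = 2·(1/2)^6 = 2^{1 − 6} = 1/32.
By linearity: E[X] = C(24, 4) · 2^{1 − 6} = 10626 · 1/32 = 5313/16.
Numerically: E[X] ≈ 332.062.

E[X] = C(24,4)·2^(1−C(4,2)) = 5313/16 ≈ 332.062.


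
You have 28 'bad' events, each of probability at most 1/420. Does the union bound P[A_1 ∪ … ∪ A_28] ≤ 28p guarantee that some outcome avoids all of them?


Union bound: P[∪_{i=1}^{28} A_i] ≤ Σ_i P[A_i] ≤ 28·p = 28·(1/420) = 1/15.
Numerically: 1/15 ≈ 0.0666667.
Is 1/15 < 1? YES.
Since P[∪ A_i] ≤ 1/15 < 1, the complement has P[∩ A_i^c] ≥ 1 − 1/15 = 14/15 > 0, so some outcome avoids every A_i.

28·p = 1/15 ≈ 0.0666667; existence CERTIFIED by the union bound.


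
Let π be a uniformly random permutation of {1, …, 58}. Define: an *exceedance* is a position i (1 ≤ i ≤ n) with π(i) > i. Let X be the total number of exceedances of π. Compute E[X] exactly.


Write X = Σ_{i=1}^{58} X_i, where X_i = 1_{π(i) > i}.
For each fixed i, π(i) is uniform over {1, …, 58} (marginal of a uniform permutation), so P[π(i) > i] = (n − i)/n. Summing: Σ_{i=1}^{58} (n − i)/n = (0 + 1 + … + 57)/58 = 58(58 − 1)/(2·58) = (58 − 1)/2.
Hence E[X] = Σ_{i=1}^{58} (58 − i)/58 = 57/2 ≈ 28.500.

E[X] = 57/2 = 28.500.


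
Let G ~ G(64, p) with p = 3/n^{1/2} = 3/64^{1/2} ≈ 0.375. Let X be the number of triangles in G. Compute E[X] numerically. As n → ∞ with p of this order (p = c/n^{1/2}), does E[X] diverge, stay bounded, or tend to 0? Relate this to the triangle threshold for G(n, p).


Number of potential triangles: C(64, 3) = 41664.
Each occurs with probability p³ ≈ (0.375)³ ≈ 5.2734375e-02.
By linearity: E[X] = C(64, 3)·p³ ≈ 41664 · 5.2734375e-02 ≈ 2197.12500.
Since α = 1/2 < 1, p = c/n^{1/2} ≫ 1/n is above the triangle threshold p ~ 1/n. Asymptotically E[X] ~ (c³/6)·n^{3(1−α)} = (3³/6)·n^{1.5} → ∞; triangles are abundant w.h.p.

E[X] ≈ 2197.12500; in regime p = Θ(1/n^{1/2}) E[X] diverges (above the triangle threshold p ~ 1/n).


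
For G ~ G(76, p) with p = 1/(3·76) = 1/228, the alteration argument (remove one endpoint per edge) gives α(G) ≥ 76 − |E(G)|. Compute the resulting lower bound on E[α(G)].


E[|E(G)|] = C(76, 2)·p = 2850 · (1/228) = 25/2.
E[α(G)] ≥ n − E[|E(G)|] = 76 − 25/2 = 127/2.
Numerically: ≈ 63.50000.
(This is only a lower bound; the true E[α(G)] may be larger.)

E[α(G)] ≥ 127/2 ≈ 63.50000.


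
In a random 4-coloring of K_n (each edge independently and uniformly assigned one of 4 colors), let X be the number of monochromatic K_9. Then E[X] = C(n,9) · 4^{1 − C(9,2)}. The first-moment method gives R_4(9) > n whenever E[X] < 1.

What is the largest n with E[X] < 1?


We need C(n, 9) · 4^{1 − 36} < 1, i.e. C(n, 9) < 4^{36 − 1} = 1180591620717411303424.
Check values of n near the boundary:
  n = 911: C(911, 9) = 1144686900492291197405; 1144686900492291197405 < 1180591620717411303424? YES
  n = 912: C(912, 9) = 1156095740032081475120; 1156095740032081475120 < 1180591620717411303424? YES
  n = 913: C(913, 9) = 1167605542753639808390; 1167605542753639808390 < 1180591620717411303424? YES
  n = 914: C(914, 9) = 1179217089587653905932; 1179217089587653905932 < 1180591620717411303424? YES
  n = 915: C(915, 9) = 1190931166636537885130; 1190931166636537885130 < 1180591620717411303424? NO
The largest n with C(n, 9) < 1180591620717411303424 is n = 914 (where E[X] = 294804272396913476483/295147905179352825856 ≈ 0.9988357). Hence R_4(9) > 914, i.e. R_4(9) ≥ 915.

Largest n = 914; hence R_4(9) > 914.


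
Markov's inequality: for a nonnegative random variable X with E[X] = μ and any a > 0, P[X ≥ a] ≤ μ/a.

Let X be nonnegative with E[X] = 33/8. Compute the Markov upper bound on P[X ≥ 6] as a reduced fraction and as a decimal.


μ = E[X] = 33/8, a = 6.
Markov: P[X ≥ 6] ≤ μ/a = (33/8)/6 = 11/16.
Numerically: ≈ 0.68750.
(Since a = 6 > μ = 4.12500, the bound 11/16 is < 1 and informative.)

P[X ≥ 6] ≤ 11/16 ≈ 0.68750.


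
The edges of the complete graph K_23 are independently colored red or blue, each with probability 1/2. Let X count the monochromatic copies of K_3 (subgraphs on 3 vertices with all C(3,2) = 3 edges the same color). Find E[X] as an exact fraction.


Let X = Σ_S X_S over the C(23, 3) = 1771 subsets S of size 3, where X_S = 1 if the K_3 on S is monochromatic.
For a fixed S, the K_3 on S has C(3, 2) = 3 edges. P[all 3 edges red] = (1/2)^3, and likewise for blue, so P[monochromatic] = 2·(1/2)^3 = 2^{1 − 3} = 1/4.
By linearity of expectation: E[X] = C(23, 3) · 2^{1 − 3} = 1771 · 1/4 = 1771/4.
Numerically: E[X] ≈ 442.7500.

E[X] = C(23,3)·2^(1−C(3,2)) = 1771/4 ≈ 442.7500.


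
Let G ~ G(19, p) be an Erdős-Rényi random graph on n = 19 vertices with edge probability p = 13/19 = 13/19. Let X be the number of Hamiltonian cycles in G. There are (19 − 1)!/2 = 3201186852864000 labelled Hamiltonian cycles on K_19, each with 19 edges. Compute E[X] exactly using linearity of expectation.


K_19 has (19 − 1)!/2 = 3201186852864000 labelled Hamiltonian cycles.
For each such Hamiltonian cycle H, let X_H = 1 if all 19 edges of H are present in G. Then P[X_H = 1] = p^{19} = (13/19)^{19} = 1461920290375446110677/1978419655660313589123979.
By linearity: E[X] = Σ_H E[X_H] = 3201186852864000 · p^{19} = 3201186852864000 · 1461920290375446110677/1978419655660313589123979 = 4679880013484999364018134658428928000/1978419655660313589123979.
Numerically: E[X] ≈ 2.365e+12.

E[X] = 3201186852864000 · (13/19)^{19} = 4679880013484999364018134658428928000/1978419655660313589123979 ≈ 2.365e+12.


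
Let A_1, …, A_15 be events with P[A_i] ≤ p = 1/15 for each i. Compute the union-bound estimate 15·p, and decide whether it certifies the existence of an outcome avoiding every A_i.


Union bound: P[∪_{i=1}^{15} A_i] ≤ Σ_i P[A_i] ≤ 15·p = 15·(1/15) = 1.
Numerically: 1 ≈ 1.0000000.
Is 1 < 1? NO.
Since the bound 1 is ≥ 1, the union bound is uninformative here; it does NOT by itself certify existence.

15·p = 1 ≈ 1.0000000; existence NOT certified by the union bound.


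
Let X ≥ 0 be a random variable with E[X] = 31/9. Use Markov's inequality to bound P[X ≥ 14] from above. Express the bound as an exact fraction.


μ = E[X] = 31/9, a = 14.
Markov: P[X ≥ 14] ≤ μ/a = (31/9)/14 = 31/126.
Numerically: ≈ 0.246032.
(Since a = 14 > μ = 3.444444, the bound 31/126 is < 1 and informative.)

P[X ≥ 14] ≤ 31/126 ≈ 0.246032.


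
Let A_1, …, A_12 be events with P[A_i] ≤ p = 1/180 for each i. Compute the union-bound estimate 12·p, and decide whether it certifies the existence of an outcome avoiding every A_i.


Union bound: P[∪_{i=1}^{12} A_i] ≤ Σ_i P[A_i] ≤ 12·p = 12·(1/180) = 1/15.
Numerically: 1/15 ≈ 0.066667.
Is 1/15 < 1? YES.
Since P[∪ A_i] ≤ 1/15 < 1, the complement has P[∩ A_i^c] ≥ 1 − 1/15 = 14/15 > 0, so some outcome avoids every A_i.

12·p = 1/15 ≈ 0.066667; existence CERTIFIED by the union bound.


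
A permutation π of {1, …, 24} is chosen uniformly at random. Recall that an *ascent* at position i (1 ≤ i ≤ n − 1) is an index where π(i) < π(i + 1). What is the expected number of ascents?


Write X = Σ X_I over i = 1, …, 23, with X_I the indicator of one ascent.
There are 23 indicators.
For each fixed i, the pair (π(i), π(i+1)) is a uniformly random ordered pair of distinct values from {1, …, 24}; by symmetry P[π(i) < π(i+1)] = 1/2.
By linearity: E[X] = 23 · (1/2) = (24 − 1) · (1/2) = 23/2 ≈ 11.5000.

E[X] = 23/2 = 11.5000.


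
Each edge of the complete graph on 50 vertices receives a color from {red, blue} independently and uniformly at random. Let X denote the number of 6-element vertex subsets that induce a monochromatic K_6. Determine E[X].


Let X = Σ_S X_S over the C(50, 6) = 15890700 subsets S of size 6, where X_S = 1 if the K_6 on S is monochromatic.
For a fixed S, the K_6 on S has C(6, 2) = 15 edges. P[all 15 edges red] = (1/2)^15, and likewise for blue, so P[monochromatic] = 2·(1/2)^15 = 2^{1 − 15} = 1/16384.
Summing: E[X] = C(50, 6) · 2^{1 − 15} = 15890700 · 1/16384 = 3972675/4096.
Numerically: E[X] ≈ 969.89136.

E[X] = C(50,6)·2^(1−C(6,2)) = 3972675/4096 ≈ 969.89136.


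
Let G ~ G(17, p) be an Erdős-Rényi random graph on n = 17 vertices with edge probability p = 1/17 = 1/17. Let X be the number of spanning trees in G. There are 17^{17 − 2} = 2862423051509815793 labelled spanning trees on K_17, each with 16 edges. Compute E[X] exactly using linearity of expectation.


K_17 has 17^{17 − 2} = 2862423051509815793 labelled spanning trees.
For each such spanning tree H, let X_H = 1 if all 16 edges of H are present in G. Then P[X_H = 1] = p^{16} = (1/17)^{16} = 1/48661191875666868481.
By linearity of expectation: E[X] = Σ_H E[X_H] = 2862423051509815793 · p^{16} = 2862423051509815793 · 1/48661191875666868481 = 1/17.
Numerically: E[X] ≈ 0.0588.

E[X] = 2862423051509815793 · (1/17)^{16} = 1/17 ≈ 0.0588.


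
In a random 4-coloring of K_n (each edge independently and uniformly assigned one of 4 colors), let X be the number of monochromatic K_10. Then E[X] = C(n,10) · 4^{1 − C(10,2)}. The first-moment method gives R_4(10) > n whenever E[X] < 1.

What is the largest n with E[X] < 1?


We need C(n, 10) · 4^{1 − 45} < 1, i.e. C(n, 10) < 4^{45 − 1} = 309485009821345068724781056.
Check values of n near the boundary:
  n = 2019: C(2019, 10) = 303322949179835278009229628; 303322949179835278009229628 < 309485009821345068724781056? YES
  n = 2020: C(2020, 10) = 304832018578739931133653656; 304832018578739931133653656 < 309485009821345068724781056? YES
  n = 2021: C(2021, 10) = 306347841644770462864800616; 306347841644770462864800616 < 309485009821345068724781056? YES
  n = 2022: C(2022, 10) = 307870445231474093395937796; 307870445231474093395937796 < 309485009821345068724781056? YES
  n = 2023: C(2023, 10) = 309399856285778485315440716; 309399856285778485315440716 < 309485009821345068724781056? YES
  n = 2024: C(2024, 10) = 310936101848269937576192656; 310936101848269937576192656 < 309485009821345068724781056? NO
  n = 2025: C(2025, 10) = 312479209053472269772600560; 312479209053472269772600560 < 309485009821345068724781056? NO
  n = 2026: C(2026, 10) = 314029205130126398094885285; 314029205130126398094885285 < 309485009821345068724781056? NO
The largest n with C(n, 10) < 309485009821345068724781056 is n = 2023 (where E[X] = 77349964071444621328860179/77371252455336267181195264 ≈ 0.9997). Hence R_4(10) > 2023, i.e. R_4(10) ≥ 2024.

Largest n = 2023; hence R_4(10) > 2023.


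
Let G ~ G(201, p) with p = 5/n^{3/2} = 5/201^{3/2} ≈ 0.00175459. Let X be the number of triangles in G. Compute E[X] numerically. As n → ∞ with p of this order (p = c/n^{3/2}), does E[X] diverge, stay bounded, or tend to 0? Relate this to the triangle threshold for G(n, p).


Number of potential triangles: C(201, 3) = 1333300.
Each occurs with probability p³ ≈ (0.00175459)³ ≈ 5.40166634e-09.
By linearity: E[X] = C(201, 3)·p³ ≈ 1333300 · 5.40166634e-09 ≈ 0.007202.
Since α = 3/2 > 1, p = c/n^{3/2} = o(1/n) is below the triangle threshold p ~ 1/n. Asymptotically E[X] ~ (c³/6)·n^{3(1−α)} = (5³/6)·n^{-1.5} → 0, so by Markov's inequality G has no triangles w.h.p.

E[X] ≈ 0.007202; in regime p = Θ(1/n^{3/2}) E[X] tends to 0 (below the triangle threshold p ~ 1/n).


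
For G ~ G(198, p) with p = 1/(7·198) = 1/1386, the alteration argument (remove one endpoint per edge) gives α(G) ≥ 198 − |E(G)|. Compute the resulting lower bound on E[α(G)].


E[|E(G)|] = C(198, 2)·p = 19503 · (1/1386) = 197/14.
E[α(G)] ≥ n − E[|E(G)|] = 198 − 197/14 = 2575/14.
Numerically: ≈ 183.92857.
(This is only a lower bound; the true E[α(G)] may be larger.)

E[α(G)] ≥ 2575/14 ≈ 183.92857.


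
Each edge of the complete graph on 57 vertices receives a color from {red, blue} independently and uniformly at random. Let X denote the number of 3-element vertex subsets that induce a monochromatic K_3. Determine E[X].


Let X = Σ_S X_S over the C(57, 3) = 29260 subsets S of size 3, where X_S = 1 if the K_3 on S is monochromatic.
For a fixed S, the K_3 on S has C(3, 2) = 3 edges. P[all 3 edges red] = (1/2)^3, and likewise for blue, so P[monochromatic] = 2·(1/2)^3 = 2^{1 − 3} = 1/4.
By linearity: E[X] = C(57, 3) · 2^{1 − 3} = 29260 · 1/4 = 7315.
Numerically: E[X] ≈ 7315.0000.

E[X] = C(57,3)·2^(1−C(3,2)) = 7315 ≈ 7315.0000.


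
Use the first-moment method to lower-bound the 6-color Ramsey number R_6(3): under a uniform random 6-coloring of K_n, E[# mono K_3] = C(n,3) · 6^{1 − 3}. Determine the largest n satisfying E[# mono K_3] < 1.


We need C(n, 3) · 6^{1 − 3} < 1, i.e. C(n, 3) < 6^{3 − 1} = 36.
Check values of n near the boundary:
  n = 5: C(5, 3) = 10; 10 < 36? YES
  n = 6: C(6, 3) = 20; 20 < 36? YES
  n = 7: C(7, 3) = 35; 35 < 36? YES
  n = 8: C(8, 3) = 56; 56 < 36? NO
  n = 9: C(9, 3) = 84; 84 < 36? NO
  n = 10: C(10, 3) = 120; 120 < 36? NO
The largest n with C(n, 3) < 36 is n = 7 (where E[X] = 35/36 ≈ 0.972222). Hence R_6(3) > 7, i.e. R_6(3) ≥ 8.

Largest n = 7; hence R_6(3) > 7.


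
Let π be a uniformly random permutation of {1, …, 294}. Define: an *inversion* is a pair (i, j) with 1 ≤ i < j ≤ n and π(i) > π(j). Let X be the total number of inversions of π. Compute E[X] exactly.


Write X = Σ X_I over the C(294, 2) = 43071 pairs i < j, with X_I the indicator of one inversion.
There are 43071 indicators.
For each fixed pair i < j, the values π(i) and π(j) are two distinct elements of {1, …, 294} in uniformly random order; by symmetry P[π(i) > π(j)] = 1/2.
By linearity: E[X] = 43071 · (1/2) = C(294, 2) · (1/2) = 43071/2 = 43071/2 ≈ 21535.50000.

E[X] = 43071/2 = 21535.50000.


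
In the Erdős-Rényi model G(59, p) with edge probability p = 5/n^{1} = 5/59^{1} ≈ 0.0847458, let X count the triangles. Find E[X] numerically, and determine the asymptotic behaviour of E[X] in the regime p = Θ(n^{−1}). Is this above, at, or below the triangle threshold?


Number of potential triangles: C(59, 3) = 32509.
Each occurs with probability p³ ≈ (0.0847458)³ ≈ 6.08630873e-04.
By linearity: E[X] = C(59, 3)·p³ ≈ 32509 · 6.08630873e-04 ≈ 19.785981.
Here α = 1, so p = 5/n is exactly at the triangle threshold p ~ 1/n. Asymptotically E[X] → c³/6 = 5³/6 = 125/6 ≈ 20.833333, a bounded constant. In this regime the triangle count is asymptotically Poisson(c³/6).

E[X] ≈ 19.785981; in regime p = Θ(1/n^{1}) E[X] stays bounded (at the triangle threshold p ~ 1/n).
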